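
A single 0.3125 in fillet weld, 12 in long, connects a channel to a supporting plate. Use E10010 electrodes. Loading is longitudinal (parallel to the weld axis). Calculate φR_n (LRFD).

φR_n ≈ 119 kips

E100XX → F_EXX = 100 ksi.
Effective throat t_e = 0.707 × 0.3125 = 0.2209 in.
Total length L = 12 in; A_we = 0.2209 × 12 = 2.651 in².
F_nw = 0.6 F_EXX = 0.6 × 100 = 60 ksi.
φR_n = 0.75 × 60 × 2.651 = 119.3 kips.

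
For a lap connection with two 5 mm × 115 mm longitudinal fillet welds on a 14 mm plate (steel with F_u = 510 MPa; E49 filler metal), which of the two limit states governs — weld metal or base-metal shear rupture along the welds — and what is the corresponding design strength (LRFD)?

E49XX → F_EXX = 490 MPa.
t_e = 0.707 × 5 = 3.535 mm; L = 230 mm.
Weld metal: φR_n = 0.75 × 0.6 × 490 × 3.535 × 230 × 10⁻³ = 179.3 kN.
Base metal (shear rupture): φR_n = 0.75 × 0.6 × 510 × 14 × 230 × 10⁻³ = 739 kN.
Governing: weld metal.

φR_n ≈ 179 kN (weld metal governs)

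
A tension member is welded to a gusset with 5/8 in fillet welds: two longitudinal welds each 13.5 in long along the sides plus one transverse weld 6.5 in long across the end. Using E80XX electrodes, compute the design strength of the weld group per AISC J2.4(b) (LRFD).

E80XX → F_EXX = 80 ksi.
t_e = 0.707 × 0.625 = 0.4419 in.
R_nwl = 0.6 × 80 × 0.4419 × 27 = 572.7 kip (longitudinal, 2 welds).
R_nwt = 0.6 × 80 × 0.4419 × 6.5 = 137.9 kip (transverse, base value).
(i) R_nwl + R_nwt = 710.5 kip; (ii) 0.85 R_nwl + 1.5 R_nwt = 693.6 kip.
R_n = max = 710.5 kip [governs: (i)]; φR_n = 532.9 kip.

φR_n ≈ 533 kip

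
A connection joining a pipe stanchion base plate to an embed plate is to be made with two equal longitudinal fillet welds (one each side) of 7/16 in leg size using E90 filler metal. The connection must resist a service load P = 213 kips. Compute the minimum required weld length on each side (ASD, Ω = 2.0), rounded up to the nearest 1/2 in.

E90XX → F_EXX = 90 ksi.
Throat t_e = 0.707 × 0.4375 = 0.3093 in.
r_n/Ω = (0.6 × 90 × 0.3093) / 2.0 = 8.351 kip/in.
L_req = P / (r_n/Ω) = 213 / 8.351 = 25.5 in total.
Per side: 25.5 / 2 = 12.75 in.
Round up → use L = 13 in on each side.

L = 13 in on each side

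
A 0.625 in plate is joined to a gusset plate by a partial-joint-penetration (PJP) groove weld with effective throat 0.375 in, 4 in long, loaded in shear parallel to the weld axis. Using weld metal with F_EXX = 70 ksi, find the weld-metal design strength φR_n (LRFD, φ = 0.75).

φR_n ≈ 47.2 kips

Effective throat (given) t_e = 0.375 in.
A_we = 0.375 × 4 = 1.5 in².
F_nw = 0.6 F_EXX = 42 ksi.
φR_n = 0.75 × 42 × 1.5 = 47.25 kips.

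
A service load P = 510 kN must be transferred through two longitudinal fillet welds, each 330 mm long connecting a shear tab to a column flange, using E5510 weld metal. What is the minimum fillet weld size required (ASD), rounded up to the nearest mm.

w = 7 mm

E55XX → F_EXX = 550 MPa.
Total weld length L = 660 mm.
Required throat t_e = P × Ω / (0.6 F_EXX × L) = 510 × 2.0 / (0.6 × 550 × 660 × 10⁻³) = 4.683 mm.
Required leg w = t_e / 0.707 = 6.624 mm → use 7 mm.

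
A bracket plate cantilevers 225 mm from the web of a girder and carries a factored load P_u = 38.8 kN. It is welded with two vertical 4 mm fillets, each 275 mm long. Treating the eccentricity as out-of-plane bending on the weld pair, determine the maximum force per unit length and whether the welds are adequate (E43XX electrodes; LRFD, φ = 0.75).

E43XX → F_EXX = 430 MPa.
L_w = 2 × 275 = 550 mm; section modulus (unit throat) S = 2 × L²/6 = 25210 mm².
Direct shear f_v = P/L_w = 38.8×10³/550 = 70.55 N/mm.
Moment M = P × e = 38.8×10³ × 225 = 8730000 N·mm; bending f_b = M/S = 346.3 N/mm.
f_max = √(f_v² + f_b²) = √(70.55² + 346.3²) = 353.4 N/mm.
φr_n = 0.75 × 0.6 × 430 × (0.707 × 4) = 547.2 N/mm → adequate.

f_max ≈ 353 N/mm; adequate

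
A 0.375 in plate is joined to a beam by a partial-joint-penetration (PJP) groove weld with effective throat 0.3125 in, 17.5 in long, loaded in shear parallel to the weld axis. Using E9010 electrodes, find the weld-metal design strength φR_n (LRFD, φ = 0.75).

E90XX → F_EXX = 90 ksi.
Effective throat (given) t_e = 0.3125 in.
A_we = 0.3125 × 17.5 = 5.469 in².
F_nw = 0.6 F_EXX = 54 ksi.
φR_n = 0.75 × 54 × 5.469 = 221.5 kip.

φR_n ≈ 221 kip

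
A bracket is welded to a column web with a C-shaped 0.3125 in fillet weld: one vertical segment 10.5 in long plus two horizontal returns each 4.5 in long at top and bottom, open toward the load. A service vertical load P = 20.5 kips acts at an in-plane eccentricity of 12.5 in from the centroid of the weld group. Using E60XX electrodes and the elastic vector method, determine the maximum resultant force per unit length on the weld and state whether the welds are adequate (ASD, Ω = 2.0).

f_max ≈ 4.85 kip/in; NOT adequate

E60XX → F_EXX = 60 ksi.
Total weld length L_w = 19.5 in. Treat welds as unit-width lines.
Centroid: x̄ = 2×4.5×2.25 / 19.5 = 1.038 in from the vertical weld.
Polar moment about centroid: J = I_x + I_y = [10.5³/12 + 2×4.5×5.25²] + [10.5×1.038² + 2(4.5³/12 + 4.5×1.212²)] = 384.3 in³.
Direct shear f_v = P/L_w = 20.5 / 19.5 = 1.051 kip/in (vertical).
Torsion M = P·e = 20.5 × 12.5 = 256.25 kip·in.
Critical point at (x, y) = (3.462, 5.25) from centroid. f_tx = M·y/J = 3.501 kip/in; f_ty = M·x/J = 2.308 kip/in.
Resultant f_max = √[f_tx² + (f_v + f_ty)²] = √[3.501² + (1.051 + 2.308)²] = 4.852 kip/in.
Capacity per unit length: r_n/Ω = (1/2.0) × 0.6 × 60 × (0.707 × 0.3125) = 3.977 kip/in.
4.852 > 3.977 → NOT adequate.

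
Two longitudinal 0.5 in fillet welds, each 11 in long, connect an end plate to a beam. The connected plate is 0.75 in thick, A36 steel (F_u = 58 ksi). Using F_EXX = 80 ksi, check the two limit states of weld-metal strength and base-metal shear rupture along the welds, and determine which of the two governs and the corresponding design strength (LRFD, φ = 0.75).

φR_n ≈ 280 kips (weld metal governs)

t_e = 0.707 × 0.5 = 0.3535 in; L = 22 in.
Weld metal: φR_n = 0.75 × 0.6 × 80 × 0.3535 × 22 = 280 kips.
Base metal (shear rupture): φR_n = 0.75 × 0.6 × 58 × 0.75 × 22 = 430.6 kips.
Governing: weld metal.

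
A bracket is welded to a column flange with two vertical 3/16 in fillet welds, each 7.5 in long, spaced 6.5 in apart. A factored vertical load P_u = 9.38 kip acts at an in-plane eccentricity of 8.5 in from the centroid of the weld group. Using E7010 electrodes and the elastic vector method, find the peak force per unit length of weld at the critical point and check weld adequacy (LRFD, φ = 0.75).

E70XX → F_EXX = 70 ksi.
Total weld length L_w = 15 in. Treat welds as unit-width lines.
Polar moment about centroid: J = 2[d³/12 + d(b/2)²] = 2[7.5³/12 + 7.5×3.25²] = 228.8 in³.
Direct shear f_v = P/L_w = 9.38 / 15 = 0.6253 kip/in (vertical).
Torsion M = P·e = 9.38 × 8.5 = 79.73 kip·in.
Critical point at (x, y) = (3.25, 3.75) from centroid. f_tx = M·y/J = 1.307 kip/in; f_ty = M·x/J = 1.133 kip/in.
Resultant f_max = √[f_tx² + (f_v + f_ty)²] = √[1.307² + (0.6253 + 1.133)²] = 2.191 kip/in.
Capacity per unit length: φr_n = 0.75 × 0.6 × 70 × (0.707 × 0.1875) = 4.176 kip/in.
2.191 ≤ 4.176 → adequate.

f_max ≈ 2.19 kip/in; adequate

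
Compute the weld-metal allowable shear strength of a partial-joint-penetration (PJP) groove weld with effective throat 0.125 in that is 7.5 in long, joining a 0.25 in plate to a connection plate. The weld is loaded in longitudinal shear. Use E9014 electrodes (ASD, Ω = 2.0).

E90XX → F_EXX = 90 ksi.
Effective throat (given) t_e = 0.125 in.
A_we = 0.125 × 7.5 = 0.9375 in².
F_nw = 0.6 F_EXX = 54 ksi.
R_n/Ω = (54 × 0.9375) / 2.0 = 25.31 kips.

R_n/Ω ≈ 25.3 kips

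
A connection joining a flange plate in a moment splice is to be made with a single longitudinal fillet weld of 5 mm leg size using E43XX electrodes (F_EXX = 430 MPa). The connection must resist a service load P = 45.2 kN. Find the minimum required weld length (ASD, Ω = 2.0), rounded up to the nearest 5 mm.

L = 100 mm

Throat t_e = 0.707 × 5 = 3.535 mm.
r_n/Ω = (0.6 × 430 × 3.535) / 2.0 = 456 N/mm = 0.456 kN/mm.
L_req = P / (r_n/Ω) = 45.2 / 0.456 = 99.12 mm total.
Round up → use L = 100 mm.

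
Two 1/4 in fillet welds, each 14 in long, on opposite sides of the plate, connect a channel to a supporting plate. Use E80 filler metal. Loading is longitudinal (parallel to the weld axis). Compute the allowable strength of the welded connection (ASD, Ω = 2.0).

R_n/Ω ≈ 119 kips

E80XX → F_EXX = 80 ksi.
Effective throat t_e = 0.707 × 0.25 = 0.1767 in.
Total length L = 28 in; A_we = 0.1767 × 28 = 4.949 in².
F_nw = 0.6 F_EXX = 0.6 × 80 = 48 ksi.
R_n = 48 × 4.949 = 237.6 kips; R_n/Ω = 237.6/2.0 = 118.8 kips.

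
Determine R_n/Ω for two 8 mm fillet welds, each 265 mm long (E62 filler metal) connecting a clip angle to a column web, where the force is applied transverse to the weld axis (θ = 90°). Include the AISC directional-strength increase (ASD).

E62XX → F_EXX = 620 MPa.
t_e = 0.707 × 8 = 5.656 mm; A_we = 5.656 × 530 = 2998 mm².
Directional factor: 1.0 + 0.5 sin^1.5(90°) = 1.5.
F_nw = 0.6 × 620 × 1.5 = 558 MPa.
R_n/Ω = (558 × 2998) / 2.0 × 10⁻³ = 836.4 kN.

R_n/Ω ≈ 836 kN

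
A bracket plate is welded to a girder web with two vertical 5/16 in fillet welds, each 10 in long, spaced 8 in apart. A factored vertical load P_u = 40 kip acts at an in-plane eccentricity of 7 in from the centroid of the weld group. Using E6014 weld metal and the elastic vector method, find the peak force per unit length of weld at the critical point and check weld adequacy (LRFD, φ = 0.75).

E60XX → F_EXX = 60 ksi.
Total weld length L_w = 20 in. Treat welds as unit-width lines.
Polar moment about centroid: J = 2[d³/12 + d(b/2)²] = 2[10³/12 + 10×4²] = 486.7 in³.
Direct shear f_v = P/L_w = 40 / 20 = 2 kip/in (vertical).
Torsion M = P·e = 40 × 7 = 280 kip·in.
Critical point at (x, y) = (4, 5) from centroid. f_tx = M·y/J = 2.877 kip/in; f_ty = M·x/J = 2.301 kip/in.
Resultant f_max = √[f_tx² + (f_v + f_ty)²] = √[2.877² + (2 + 2.301)²] = 5.175 kip/in.
Capacity per unit length: φr_n = 0.75 × 0.6 × 60 × (0.707 × 0.3125) = 5.965 kip/in.
5.175 ≤ 5.965 → adequate.

f_max ≈ 5.17 kip/in; adequate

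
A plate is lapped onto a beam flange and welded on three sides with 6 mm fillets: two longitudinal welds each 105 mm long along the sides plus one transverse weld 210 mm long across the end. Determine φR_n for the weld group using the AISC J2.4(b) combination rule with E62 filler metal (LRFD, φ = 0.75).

φR_n ≈ 584 kN

E62XX → F_EXX = 620 MPa.
t_e = 0.707 × 6 = 4.242 mm.
R_nwl = 0.6 × 620 × 4.242 × 210 × 10⁻³ = 331.4 kN (longitudinal, 2 welds).
R_nwt = 0.6 × 620 × 4.242 × 210 × 10⁻³ = 331.4 kN (transverse, base value).
(i) R_nwl + R_nwt = 662.8 kN; (ii) 0.85 R_nwl + 1.5 R_nwt = 778.8 kN.
R_n = max = 778.8 kN [governs: (ii)]; φR_n = 584.1 kN.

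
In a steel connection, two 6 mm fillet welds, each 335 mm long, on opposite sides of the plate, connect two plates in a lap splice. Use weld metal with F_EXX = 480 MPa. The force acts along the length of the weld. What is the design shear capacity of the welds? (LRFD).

φR_n ≈ 614 kN

Effective throat t_e = 0.707 × 6 = 4.242 mm.
Total length L = 670 mm; A_we = 4.242 × 670 = 2842 mm².
F_nw = 0.6 F_EXX = 0.6 × 480 = 288 MPa.
φR_n = 0.75 × 288 × 2842 × 10⁻³ = 613.9 kN.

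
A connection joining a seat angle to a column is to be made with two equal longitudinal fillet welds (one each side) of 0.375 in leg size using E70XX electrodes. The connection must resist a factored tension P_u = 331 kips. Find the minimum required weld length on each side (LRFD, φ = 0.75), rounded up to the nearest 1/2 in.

E70XX → F_EXX = 70 ksi.
Throat t_e = 0.707 × 0.375 = 0.2651 in.
φr_n = 0.75 × 0.6 × 70 × 0.2651 = 8.351 kips/in.
L_req = P_u / φr_n = 331 / 8.351 = 39.63 in total.
Per side: 39.63 / 2 = 19.82 in.
Round up → use L = 20 in on each side.

L = 20 in on each side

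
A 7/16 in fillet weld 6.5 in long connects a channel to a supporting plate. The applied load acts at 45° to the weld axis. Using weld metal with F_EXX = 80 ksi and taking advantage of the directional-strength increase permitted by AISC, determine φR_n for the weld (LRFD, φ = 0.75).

t_e = 0.707 × 0.4375 = 0.3093 in; A_we = 0.3093 × 6.5 = 2.011 in².
Directional factor: 1.0 + 0.5 sin^1.5(45°) = 1.297.
F_nw = 0.6 × 80 × 1.297 = 62.27 ksi.
φR_n = 0.75 × 62.27 × 2.011 = 93.9 kips.

φR_n ≈ 93.9 kips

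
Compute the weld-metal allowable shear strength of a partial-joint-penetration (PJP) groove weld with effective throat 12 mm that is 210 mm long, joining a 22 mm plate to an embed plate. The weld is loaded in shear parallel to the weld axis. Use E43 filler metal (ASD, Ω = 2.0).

E43XX → F_EXX = 430 MPa.
Effective throat (given) t_e = 12 mm.
A_we = 12 × 210 = 2520 mm².
F_nw = 0.6 F_EXX = 258 MPa.
R_n/Ω = (258 × 2520) / 2.0 × 10⁻³ = 325.1 kN.

R_n/Ω ≈ 325 kN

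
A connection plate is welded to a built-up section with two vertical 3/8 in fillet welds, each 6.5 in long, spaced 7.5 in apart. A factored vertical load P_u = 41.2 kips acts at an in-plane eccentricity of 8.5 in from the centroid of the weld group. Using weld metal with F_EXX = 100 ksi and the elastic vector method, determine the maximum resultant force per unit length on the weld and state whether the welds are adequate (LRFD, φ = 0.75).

Total weld length L_w = 13 in. Treat welds as unit-width lines.
Polar moment about centroid: J = 2[d³/12 + d(b/2)²] = 2[6.5³/12 + 6.5×3.75²] = 228.6 in³.
Direct shear f_v = P/L_w = 41.2 / 13 = 3.169 kip/in (vertical).
Torsion M = P·e = 41.2 × 8.5 = 350.2 kip·in.
Critical point at (x, y) = (3.75, 3.25) from centroid. f_tx = M·y/J = 4.979 kip/in; f_ty = M·x/J = 5.745 kip/in.
Resultant f_max = √[f_tx² + (f_v + f_ty)²] = √[4.979² + (3.169 + 5.745)²] = 10.21 kip/in.
Capacity per unit length: φr_n = 0.75 × 0.6 × 100 × (0.707 × 0.375) = 11.93 kip/in.
10.21 ≤ 11.93 → adequate.

f_max ≈ 10.2 kip/in; adequate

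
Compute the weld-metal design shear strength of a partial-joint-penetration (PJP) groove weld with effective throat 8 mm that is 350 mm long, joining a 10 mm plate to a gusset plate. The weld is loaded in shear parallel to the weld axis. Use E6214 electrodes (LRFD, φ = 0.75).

φR_n ≈ 781 kN

E62XX → F_EXX = 620 MPa.
Effective throat (given) t_e = 8 mm.
A_we = 8 × 350 = 2800 mm².
F_nw = 0.6 F_EXX = 372 MPa.
φR_n = 0.75 × 372 × 2800 × 10⁻³ = 781.2 kN.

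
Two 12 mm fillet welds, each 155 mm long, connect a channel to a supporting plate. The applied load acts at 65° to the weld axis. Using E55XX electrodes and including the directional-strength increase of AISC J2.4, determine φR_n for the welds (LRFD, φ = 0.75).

φR_n ≈ 932 kN

E55XX → F_EXX = 550 MPa.
t_e = 0.707 × 12 = 8.484 mm; A_we = 8.484 × 310 = 2630 mm².
Directional factor: 1.0 + 0.5 sin^1.5(65°) = 1.431.
F_nw = 0.6 × 550 × 1.431 = 472.4 MPa.
φR_n = 0.75 × 472.4 × 2630 × 10⁻³ = 931.8 kN.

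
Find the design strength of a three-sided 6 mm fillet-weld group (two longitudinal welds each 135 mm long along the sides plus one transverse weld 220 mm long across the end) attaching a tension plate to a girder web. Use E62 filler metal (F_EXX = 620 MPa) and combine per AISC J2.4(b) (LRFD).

t_e = 0.707 × 6 = 4.242 mm.
R_nwl = 0.6 × 620 × 4.242 × 270 × 10⁻³ = 426.1 kN (longitudinal, 2 welds).
R_nwt = 0.6 × 620 × 4.242 × 220 × 10⁻³ = 347.2 kN (transverse, base value).
(i) R_nwl + R_nwt = 773.2 kN; (ii) 0.85 R_nwl + 1.5 R_nwt = 882.9 kN.
R_n = max = 882.9 kN [governs: (ii)]; φR_n = 662.2 kN.

φR_n ≈ 662 kN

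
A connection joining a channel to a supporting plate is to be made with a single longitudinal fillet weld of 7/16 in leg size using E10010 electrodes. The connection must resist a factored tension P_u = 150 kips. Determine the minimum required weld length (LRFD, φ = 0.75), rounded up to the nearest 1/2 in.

E100XX → F_EXX = 100 ksi.
Throat t_e = 0.707 × 0.4375 = 0.3093 in.
φr_n = 0.75 × 0.6 × 100 × 0.3093 = 13.92 kips/in.
L_req = P_u / φr_n = 150 / 13.92 = 10.78 in total.
Round up → use L = 11 in.

L = 11 in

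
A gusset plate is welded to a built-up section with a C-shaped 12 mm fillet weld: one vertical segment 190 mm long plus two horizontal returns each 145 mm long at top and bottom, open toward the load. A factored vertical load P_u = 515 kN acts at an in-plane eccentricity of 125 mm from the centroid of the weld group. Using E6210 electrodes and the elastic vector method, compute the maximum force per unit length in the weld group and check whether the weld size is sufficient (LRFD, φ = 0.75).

E62XX → F_EXX = 620 MPa.
Total weld length L_w = 480 mm. Treat welds as unit-width lines.
Centroid: x̄ = 2×145×72.5 / 480 = 43.8 mm from the vertical weld.
Polar moment about centroid: J = I_x + I_y = [190³/12 + 2×145×95²] + [190×43.8² + 2(145³/12 + 145×28.7²)] = 4300000 mm³.
Direct shear f_v = P/L_w = 515×10³ / 480 = 1073 N/mm (vertical).
Torsion M = P·e = 515×10³ × 125 = 64375000 N·mm.
Critical point at (x, y) = (101.2, 95) from centroid. f_tx = M·y/J = 1422 N/mm; f_ty = M·x/J = 1515 N/mm.
Resultant f_max = √[f_tx² + (f_v + f_ty)²] = √[1422² + (1073 + 1515)²] = 2953 N/mm.
Capacity per unit length: φr_n = 0.75 × 0.6 × 620 × (0.707 × 12) = 2367 N/mm.
2953 > 2367 → NOT adequate.

f_max ≈ 2950 N/mm; NOT adequate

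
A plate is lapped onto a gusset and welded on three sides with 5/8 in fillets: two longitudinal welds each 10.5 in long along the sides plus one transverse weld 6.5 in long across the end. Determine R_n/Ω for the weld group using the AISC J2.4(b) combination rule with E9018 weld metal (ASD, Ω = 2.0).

R_n/Ω ≈ 329 kip

E90XX → F_EXX = 90 ksi.
t_e = 0.707 × 0.625 = 0.4419 in.
R_nwl = 0.6 × 90 × 0.4419 × 21 = 501.1 kip (longitudinal, 2 welds).
R_nwt = 0.6 × 90 × 0.4419 × 6.5 = 155.1 kip (transverse, base value).
(i) R_nwl + R_nwt = 656.2 kip; (ii) 0.85 R_nwl + 1.5 R_nwt = 658.6 kip.
R_n = max = 658.6 kip [governs: (ii)]; R_n/Ω = 329.3 kip.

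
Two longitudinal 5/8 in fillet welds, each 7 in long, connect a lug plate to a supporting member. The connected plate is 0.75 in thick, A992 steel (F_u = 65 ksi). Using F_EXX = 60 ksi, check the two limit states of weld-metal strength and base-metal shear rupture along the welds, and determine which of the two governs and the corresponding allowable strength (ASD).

R_n/Ω ≈ 111 kips (weld metal governs)

t_e = 0.707 × 0.625 = 0.4419 in; L = 14 in.
Weld metal: R_n/Ω = (1/2.0) × 0.6 × 60 × 0.4419 × 14 = 111.4 kips.
Base metal (shear rupture): R_n/Ω = (1/2.0) × 0.6 × 65 × 0.75 × 14 = 204.8 kips.
Governing: weld metal.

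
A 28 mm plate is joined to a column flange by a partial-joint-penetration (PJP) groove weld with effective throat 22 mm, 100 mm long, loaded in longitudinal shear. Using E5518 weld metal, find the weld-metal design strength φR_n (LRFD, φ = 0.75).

E55XX → F_EXX = 550 MPa.
Effective throat (given) t_e = 22 mm.
A_we = 22 × 100 = 2200 mm².
F_nw = 0.6 F_EXX = 330 MPa.
φR_n = 0.75 × 330 × 2200 × 10⁻³ = 544.5 kN.

φR_n ≈ 544 kN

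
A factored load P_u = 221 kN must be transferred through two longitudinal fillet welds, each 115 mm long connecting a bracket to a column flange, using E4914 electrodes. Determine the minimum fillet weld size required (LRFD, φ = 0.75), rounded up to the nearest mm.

E49XX → F_EXX = 490 MPa.
Total weld length L = 230 mm.
Required throat t_e = P_u / (φ × 0.6 F_EXX × L) = 221 / (0.75 × 0.6 × 490 × 230 × 10⁻³) = 4.358 mm.
Required leg w = t_e / 0.707 = 6.164 mm → use 7 mm.

w = 7 mm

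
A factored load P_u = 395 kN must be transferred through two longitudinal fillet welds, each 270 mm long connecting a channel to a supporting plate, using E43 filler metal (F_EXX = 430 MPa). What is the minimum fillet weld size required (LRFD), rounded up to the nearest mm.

Total weld length L = 540 mm.
Required throat t_e = P_u / (φ × 0.6 F_EXX × L) = 395 / (0.75 × 0.6 × 430 × 540 × 10⁻³) = 3.78 mm.
Required leg w = t_e / 0.707 = 5.347 mm → use 6 mm.

w = 6 mm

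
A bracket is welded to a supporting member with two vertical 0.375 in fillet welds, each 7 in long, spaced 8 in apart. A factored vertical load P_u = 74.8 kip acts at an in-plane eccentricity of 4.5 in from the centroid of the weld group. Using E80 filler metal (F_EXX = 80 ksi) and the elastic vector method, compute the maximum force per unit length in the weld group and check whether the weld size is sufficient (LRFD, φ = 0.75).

f_max ≈ 11 kip/in; NOT adequate

Total weld length L_w = 14 in. Treat welds as unit-width lines.
Polar moment about centroid: J = 2[d³/12 + d(b/2)²] = 2[7³/12 + 7×4²] = 281.2 in³.
Direct shear f_v = P/L_w = 74.8 / 14 = 5.343 kip/in (vertical).
Torsion M = P·e = 74.8 × 4.5 = 336.6 kip·in.
Critical point at (x, y) = (4, 3.5) from centroid. f_tx = M·y/J = 4.19 kip/in; f_ty = M·x/J = 4.789 kip/in.
Resultant f_max = √[f_tx² + (f_v + f_ty)²] = √[4.19² + (5.343 + 4.789)²] = 10.96 kip/in.
Capacity per unit length: φr_n = 0.75 × 0.6 × 80 × (0.707 × 0.375) = 9.544 kip/in.
10.96 > 9.544 → NOT adequate.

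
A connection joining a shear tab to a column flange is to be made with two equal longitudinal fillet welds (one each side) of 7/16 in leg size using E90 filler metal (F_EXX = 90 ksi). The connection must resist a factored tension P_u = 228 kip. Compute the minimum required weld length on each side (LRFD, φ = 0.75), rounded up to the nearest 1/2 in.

Throat t_e = 0.707 × 0.4375 = 0.3093 in.
φr_n = 0.75 × 0.6 × 90 × 0.3093 = 12.53 kip/in.
L_req = P_u / φr_n = 228 / 12.53 = 18.2 in total.
Per side: 18.2 / 2 = 9.1 in.
Round up → use L = 9.5 in on each side.

L = 9.5 in on each side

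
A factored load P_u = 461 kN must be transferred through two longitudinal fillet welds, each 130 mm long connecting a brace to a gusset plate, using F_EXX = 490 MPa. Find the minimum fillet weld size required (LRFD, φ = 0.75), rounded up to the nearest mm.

Total weld length L = 260 mm.
Required throat t_e = P_u / (φ × 0.6 F_EXX × L) = 461 / (0.75 × 0.6 × 490 × 260 × 10⁻³) = 8.041 mm.
Required leg w = t_e / 0.707 = 11.37 mm → use 12 mm.

w = 12 mm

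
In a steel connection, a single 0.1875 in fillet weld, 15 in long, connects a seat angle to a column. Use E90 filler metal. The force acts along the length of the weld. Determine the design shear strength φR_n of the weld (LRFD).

φR_n ≈ 80.5 kip

E90XX → F_EXX = 90 ksi.
Effective throat t_e = 0.707 × 0.1875 = 0.1326 in.
Total length L = 15 in; A_we = 0.1326 × 15 = 1.988 in².
F_nw = 0.6 F_EXX = 0.6 × 90 = 54 ksi.
φR_n = 0.75 × 54 × 1.988 = 80.53 kip.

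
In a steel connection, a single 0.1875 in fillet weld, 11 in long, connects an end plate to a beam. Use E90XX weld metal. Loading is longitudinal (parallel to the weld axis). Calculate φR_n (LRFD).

E90XX → F_EXX = 90 ksi.
Effective throat t_e = 0.707 × 0.1875 = 0.1326 in.
Total length L = 11 in; A_we = 0.1326 × 11 = 1.458 in².
F_nw = 0.6 F_EXX = 0.6 × 90 = 54 ksi.
φR_n = 0.75 × 54 × 1.458 = 59.06 kips.

φR_n ≈ 59.1 kips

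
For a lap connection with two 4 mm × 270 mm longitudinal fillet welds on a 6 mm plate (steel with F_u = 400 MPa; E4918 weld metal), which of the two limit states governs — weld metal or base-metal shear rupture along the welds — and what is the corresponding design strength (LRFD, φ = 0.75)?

φR_n ≈ 337 kN (weld metal governs)

E49XX → F_EXX = 490 MPa.
t_e = 0.707 × 4 = 2.828 mm; L = 540 mm.
Weld metal: φR_n = 0.75 × 0.6 × 490 × 2.828 × 540 × 10⁻³ = 336.7 kN.
Base metal (shear rupture): φR_n = 0.75 × 0.6 × 400 × 6 × 540 × 10⁻³ = 583.2 kN.
Governing: weld metal.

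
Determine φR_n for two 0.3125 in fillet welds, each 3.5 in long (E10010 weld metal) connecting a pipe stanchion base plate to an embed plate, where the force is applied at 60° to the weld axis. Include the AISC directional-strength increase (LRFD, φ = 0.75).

φR_n ≈ 97.6 kip

E100XX → F_EXX = 100 ksi.
t_e = 0.707 × 0.3125 = 0.2209 in; A_we = 0.2209 × 7 = 1.547 in².
Directional factor: 1.0 + 0.5 sin^1.5(60°) = 1.403.
F_nw = 0.6 × 100 × 1.403 = 84.18 ksi.
φR_n = 0.75 × 84.18 × 1.547 = 97.64 kip.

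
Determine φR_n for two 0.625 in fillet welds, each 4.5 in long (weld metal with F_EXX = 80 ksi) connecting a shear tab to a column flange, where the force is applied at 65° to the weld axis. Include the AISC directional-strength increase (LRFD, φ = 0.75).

t_e = 0.707 × 0.625 = 0.4419 in; A_we = 0.4419 × 9 = 3.977 in².
Directional factor: 1.0 + 0.5 sin^1.5(65°) = 1.431.
F_nw = 0.6 × 80 × 1.431 = 68.71 ksi.
φR_n = 0.75 × 68.71 × 3.977 = 204.9 kips.

φR_n ≈ 205 kips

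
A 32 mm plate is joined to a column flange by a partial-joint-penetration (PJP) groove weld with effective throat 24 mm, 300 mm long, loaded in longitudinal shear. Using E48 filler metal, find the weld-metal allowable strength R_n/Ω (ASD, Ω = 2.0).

R_n/Ω ≈ 1040 kN

E48XX → F_EXX = 480 MPa.
Effective throat (given) t_e = 24 mm.
A_we = 24 × 300 = 7200 mm².
F_nw = 0.6 F_EXX = 288 MPa.
R_n/Ω = (288 × 7200) / 2.0 × 10⁻³ = 1037 kN.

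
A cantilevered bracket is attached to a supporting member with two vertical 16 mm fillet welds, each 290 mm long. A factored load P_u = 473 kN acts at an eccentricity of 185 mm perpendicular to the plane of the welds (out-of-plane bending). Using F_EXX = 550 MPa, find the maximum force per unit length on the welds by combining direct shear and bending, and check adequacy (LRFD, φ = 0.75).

L_w = 2 × 290 = 580 mm; section modulus (unit throat) S = 2 × L²/6 = 28030 mm².
Direct shear f_v = P/L_w = 473×10³/580 = 815.5 N/mm.
Moment M = P × e = 473×10³ × 185 = 87505000 N·mm; bending f_b = M/S = 3121 N/mm.
f_max = √(f_v² + f_b²) = √(815.5² + 3121²) = 3226 N/mm.
φr_n = 0.75 × 0.6 × 550 × (0.707 × 16) = 2800 N/mm → NOT adequate.

f_max ≈ 3230 N/mm; NOT adequate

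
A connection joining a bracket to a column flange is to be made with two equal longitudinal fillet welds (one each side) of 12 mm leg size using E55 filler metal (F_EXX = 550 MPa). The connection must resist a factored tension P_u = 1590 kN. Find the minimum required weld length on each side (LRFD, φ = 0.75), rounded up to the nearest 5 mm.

L = 380 mm on each side

Throat t_e = 0.707 × 12 = 8.484 mm.
φr_n = 0.75 × 0.6 × 550 × 8.484 × 10⁻³ = 2.1 kN/mm.
L_req = P_u / φr_n = 1590 / 2.1 = 757.2 mm total.
Per side: 757.2 / 2 = 378.6 mm.
Round up → use L = 380 mm on each side.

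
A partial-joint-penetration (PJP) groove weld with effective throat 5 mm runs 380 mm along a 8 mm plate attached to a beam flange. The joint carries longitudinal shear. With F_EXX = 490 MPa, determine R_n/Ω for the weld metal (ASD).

R_n/Ω ≈ 279 kN

Effective throat (given) t_e = 5 mm.
A_we = 5 × 380 = 1900 mm².
F_nw = 0.6 F_EXX = 294 MPa.
R_n/Ω = (294 × 1900) / 2.0 × 10⁻³ = 279.3 kN.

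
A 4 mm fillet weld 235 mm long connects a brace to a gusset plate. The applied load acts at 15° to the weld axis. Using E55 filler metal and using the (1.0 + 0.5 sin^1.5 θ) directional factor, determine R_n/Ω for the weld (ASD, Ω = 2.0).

R_n/Ω ≈ 117 kN

E55XX → F_EXX = 550 MPa.
t_e = 0.707 × 4 = 2.828 mm; A_we = 2.828 × 235 = 664.6 mm².
Directional factor: 1.0 + 0.5 sin^1.5(15°) = 1.066.
F_nw = 0.6 × 550 × 1.066 = 351.7 MPa.
R_n/Ω = (351.7 × 664.6) / 2.0 × 10⁻³ = 116.9 kN.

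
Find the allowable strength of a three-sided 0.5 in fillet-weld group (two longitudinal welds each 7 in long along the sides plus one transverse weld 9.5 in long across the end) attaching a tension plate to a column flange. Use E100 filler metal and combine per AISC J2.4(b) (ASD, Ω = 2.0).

E100XX → F_EXX = 100 ksi.
t_e = 0.707 × 0.5 = 0.3535 in.
R_nwl = 0.6 × 100 × 0.3535 × 14 = 296.9 kip (longitudinal, 2 welds).
R_nwt = 0.6 × 100 × 0.3535 × 9.5 = 201.5 kip (transverse, base value).
(i) R_nwl + R_nwt = 498.4 kip; (ii) 0.85 R_nwl + 1.5 R_nwt = 554.6 kip.
R_n = max = 554.6 kip [governs: (ii)]; R_n/Ω = 277.3 kip.

R_n/Ω ≈ 277 kip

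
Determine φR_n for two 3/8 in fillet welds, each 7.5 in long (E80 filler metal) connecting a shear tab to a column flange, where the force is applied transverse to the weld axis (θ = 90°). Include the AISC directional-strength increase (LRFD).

E80XX → F_EXX = 80 ksi.
t_e = 0.707 × 0.375 = 0.2651 in; A_we = 0.2651 × 15 = 3.977 in².
Directional factor: 1.0 + 0.5 sin^1.5(90°) = 1.5.
F_nw = 0.6 × 80 × 1.5 = 72 ksi.
φR_n = 0.75 × 72 × 3.977 = 214.8 kips.

φR_n ≈ 215 kips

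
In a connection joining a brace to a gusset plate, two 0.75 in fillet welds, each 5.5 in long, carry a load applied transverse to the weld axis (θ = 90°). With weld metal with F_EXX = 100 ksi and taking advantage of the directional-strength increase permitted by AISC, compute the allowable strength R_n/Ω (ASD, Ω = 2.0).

R_n/Ω ≈ 262 kips

t_e = 0.707 × 0.75 = 0.5302 in; A_we = 0.5302 × 11 = 5.833 in².
Directional factor: 1.0 + 0.5 sin^1.5(90°) = 1.5.
F_nw = 0.6 × 100 × 1.5 = 90 ksi.
R_n/Ω = (90 × 5.833) / 2.0 = 262.5 kips.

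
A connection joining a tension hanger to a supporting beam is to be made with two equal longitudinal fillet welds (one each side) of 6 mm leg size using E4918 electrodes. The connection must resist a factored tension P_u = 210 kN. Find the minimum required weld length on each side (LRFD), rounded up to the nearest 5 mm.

L = 115 mm on each side

E49XX → F_EXX = 490 MPa.
Throat t_e = 0.707 × 6 = 4.242 mm.
φr_n = 0.75 × 0.6 × 490 × 4.242 × 10⁻³ = 0.9354 kN/mm.
L_req = P_u / φr_n = 210 / 0.9354 = 224.5 mm total.
Per side: 224.5 / 2 = 112.3 mm.
Round up → use L = 115 mm on each side.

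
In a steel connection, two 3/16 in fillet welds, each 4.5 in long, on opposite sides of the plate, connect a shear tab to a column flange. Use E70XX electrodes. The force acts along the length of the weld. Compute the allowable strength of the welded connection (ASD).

E70XX → F_EXX = 70 ksi.
Effective throat t_e = 0.707 × 0.1875 = 0.1326 in.
Total length L = 9 in; A_we = 0.1326 × 9 = 1.193 in².
F_nw = 0.6 F_EXX = 0.6 × 70 = 42 ksi.
R_n = 42 × 1.193 = 50.11 kips; R_n/Ω = 50.11/2.0 = 25.05 kips.

R_n/Ω ≈ 25.1 kips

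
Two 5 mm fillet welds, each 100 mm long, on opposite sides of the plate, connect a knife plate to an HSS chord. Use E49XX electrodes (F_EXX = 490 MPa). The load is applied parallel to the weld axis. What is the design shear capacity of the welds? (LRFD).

φR_n ≈ 156 kN

Effective throat t_e = 0.707 × 5 = 3.535 mm.
Total length L = 200 mm; A_we = 3.535 × 200 = 707 mm².
F_nw = 0.6 F_EXX = 0.6 × 490 = 294 MPa.
φR_n = 0.75 × 294 × 707 × 10⁻³ = 155.9 kN.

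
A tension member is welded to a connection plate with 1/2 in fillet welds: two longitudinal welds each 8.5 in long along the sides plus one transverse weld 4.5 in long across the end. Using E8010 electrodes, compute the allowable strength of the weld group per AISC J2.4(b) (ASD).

R_n/Ω ≈ 182 kips

E80XX → F_EXX = 80 ksi.
t_e = 0.707 × 0.5 = 0.3535 in.
R_nwl = 0.6 × 80 × 0.3535 × 17 = 288.5 kips (longitudinal, 2 welds).
R_nwt = 0.6 × 80 × 0.3535 × 4.5 = 76.36 kips (transverse, base value).
(i) R_nwl + R_nwt = 364.8 kips; (ii) 0.85 R_nwl + 1.5 R_nwt = 359.7 kips.
R_n = max = 364.8 kips [governs: (i)]; R_n/Ω = 182.4 kips.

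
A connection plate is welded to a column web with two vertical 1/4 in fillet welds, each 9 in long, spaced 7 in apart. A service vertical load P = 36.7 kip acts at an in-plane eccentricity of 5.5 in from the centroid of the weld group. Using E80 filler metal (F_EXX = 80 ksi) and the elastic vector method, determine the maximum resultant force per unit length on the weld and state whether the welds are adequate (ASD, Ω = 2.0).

f_max ≈ 4.89 kip/in; NOT adequate

Total weld length L_w = 18 in. Treat welds as unit-width lines.
Polar moment about centroid: J = 2[d³/12 + d(b/2)²] = 2[9³/12 + 9×3.5²] = 342 in³.
Direct shear f_v = P/L_w = 36.7 / 18 = 2.039 kip/in (vertical).
Torsion M = P·e = 36.7 × 5.5 = 201.85 kip·in.
Critical point at (x, y) = (3.5, 4.5) from centroid. f_tx = M·y/J = 2.656 kip/in; f_ty = M·x/J = 2.066 kip/in.
Resultant f_max = √[f_tx² + (f_v + f_ty)²] = √[2.656² + (2.039 + 2.066)²] = 4.889 kip/in.
Capacity per unit length: r_n/Ω = (1/2.0) × 0.6 × 80 × (0.707 × 0.25) = 4.242 kip/in.
4.889 > 4.242 → NOT adequate.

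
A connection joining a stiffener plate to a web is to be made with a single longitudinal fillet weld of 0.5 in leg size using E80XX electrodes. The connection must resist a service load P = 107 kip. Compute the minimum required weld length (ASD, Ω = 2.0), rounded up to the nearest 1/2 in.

E80XX → F_EXX = 80 ksi.
Throat t_e = 0.707 × 0.5 = 0.3535 in.
r_n/Ω = (0.6 × 80 × 0.3535) / 2.0 = 8.484 kip/in.
L_req = P / (r_n/Ω) = 107 / 8.484 = 12.61 in total.
Round up → use L = 13 in.

L = 13 in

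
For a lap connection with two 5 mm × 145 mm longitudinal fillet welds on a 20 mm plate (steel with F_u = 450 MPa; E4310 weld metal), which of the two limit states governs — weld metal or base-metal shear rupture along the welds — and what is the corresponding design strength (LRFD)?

E43XX → F_EXX = 430 MPa.
t_e = 0.707 × 5 = 3.535 mm; L = 290 mm.
Weld metal: φR_n = 0.75 × 0.6 × 430 × 3.535 × 290 × 10⁻³ = 198.4 kN.
Base metal (shear rupture): φR_n = 0.75 × 0.6 × 450 × 20 × 290 × 10⁻³ = 1174 kN.
Governing: weld metal.

φR_n ≈ 198 kN (weld metal governs)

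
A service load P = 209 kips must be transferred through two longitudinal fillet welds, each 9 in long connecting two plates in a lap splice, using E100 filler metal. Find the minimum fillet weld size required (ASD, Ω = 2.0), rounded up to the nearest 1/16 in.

w = 9/16 in

E100XX → F_EXX = 100 ksi.
Total weld length L = 18 in.
Required throat t_e = P × Ω / (0.6 F_EXX × L) = 209 × 2.0 / (0.6 × 100 × 18) = 0.387 in.
Required leg w = t_e / 0.707 = 0.5474 in → use 9/16 in.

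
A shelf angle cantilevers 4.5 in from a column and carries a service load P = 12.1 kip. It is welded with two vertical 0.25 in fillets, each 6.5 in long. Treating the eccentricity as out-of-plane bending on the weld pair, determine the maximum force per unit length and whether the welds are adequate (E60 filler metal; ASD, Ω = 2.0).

f_max ≈ 3.98 kip/in; NOT adequate

E60XX → F_EXX = 60 ksi.
L_w = 2 × 6.5 = 13 in; section modulus (unit throat) S = 2 × L²/6 = 14.08 in².
Direct shear f_v = P/L_w = 12.1/13 = 0.9308 kip/in.
Moment M = P × e = 12.1 × 4.5 = 54.45 kip·in; bending f_b = M/S = 3.866 kip/in.
f_max = √(f_v² + f_b²) = √(0.9308² + 3.866²) = 3.977 kip/in.
r_n/Ω = (1/2.0) × 0.6 × 60 × (0.707 × 0.25) = 3.181 kip/in → NOT adequate.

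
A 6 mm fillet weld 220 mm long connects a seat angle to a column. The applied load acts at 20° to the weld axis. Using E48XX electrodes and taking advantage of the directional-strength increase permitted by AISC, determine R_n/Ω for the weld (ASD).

E48XX → F_EXX = 480 MPa.
t_e = 0.707 × 6 = 4.242 mm; A_we = 4.242 × 220 = 933.2 mm².
Directional factor: 1.0 + 0.5 sin^1.5(20°) = 1.1.
F_nw = 0.6 × 480 × 1.1 = 316.8 MPa.
R_n/Ω = (316.8 × 933.2) / 2.0 × 10⁻³ = 147.8 kN.

R_n/Ω ≈ 148 kN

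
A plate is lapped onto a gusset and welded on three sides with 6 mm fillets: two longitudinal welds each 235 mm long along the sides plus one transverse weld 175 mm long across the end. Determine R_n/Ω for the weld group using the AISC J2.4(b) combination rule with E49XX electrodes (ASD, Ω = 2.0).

R_n/Ω ≈ 413 kN

E49XX → F_EXX = 490 MPa.
t_e = 0.707 × 6 = 4.242 mm.
R_nwl = 0.6 × 490 × 4.242 × 470 × 10⁻³ = 586.2 kN (longitudinal, 2 welds).
R_nwt = 0.6 × 490 × 4.242 × 175 × 10⁻³ = 218.3 kN (transverse, base value).
(i) R_nwl + R_nwt = 804.4 kN; (ii) 0.85 R_nwl + 1.5 R_nwt = 825.6 kN.
R_n = max = 825.6 kN [governs: (ii)]; R_n/Ω = 412.8 kN.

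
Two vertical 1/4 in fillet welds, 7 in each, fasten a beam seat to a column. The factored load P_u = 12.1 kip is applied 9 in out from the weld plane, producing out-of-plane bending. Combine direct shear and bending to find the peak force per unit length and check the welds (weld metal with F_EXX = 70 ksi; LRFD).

f_max ≈ 6.72 kip/in; NOT adequate

L_w = 2 × 7 = 14 in; section modulus (unit throat) S = 2 × L²/6 = 16.33 in².
Direct shear f_v = P/L_w = 12.1/14 = 0.8643 kip/in.
Moment M = P × e = 12.1 × 9 = 108.9 kip·in; bending f_b = M/S = 6.667 kip/in.
f_max = √(f_v² + f_b²) = √(0.8643² + 6.667²) = 6.723 kip/in.
φr_n = 0.75 × 0.6 × 70 × (0.707 × 0.25) = 5.568 kip/in → NOT adequate.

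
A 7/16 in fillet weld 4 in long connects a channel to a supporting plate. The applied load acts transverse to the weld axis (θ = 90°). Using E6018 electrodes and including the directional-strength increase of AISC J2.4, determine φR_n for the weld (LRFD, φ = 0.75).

φR_n ≈ 50.1 kips

E60XX → F_EXX = 60 ksi.
t_e = 0.707 × 0.4375 = 0.3093 in; A_we = 0.3093 × 4 = 1.237 in².
Directional factor: 1.0 + 0.5 sin^1.5(90°) = 1.5.
F_nw = 0.6 × 60 × 1.5 = 54 ksi.
φR_n = 0.75 × 54 × 1.237 = 50.11 kips.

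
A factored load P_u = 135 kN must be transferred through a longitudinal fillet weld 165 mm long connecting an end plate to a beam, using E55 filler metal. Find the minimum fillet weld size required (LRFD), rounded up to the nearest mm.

w = 5 mm

E55XX → F_EXX = 550 MPa.
Total weld length L = 165 mm.
Required throat t_e = P_u / (φ × 0.6 F_EXX × L) = 135 / (0.75 × 0.6 × 550 × 165 × 10⁻³) = 3.306 mm.
Required leg w = t_e / 0.707 = 4.676 mm → use 5 mm.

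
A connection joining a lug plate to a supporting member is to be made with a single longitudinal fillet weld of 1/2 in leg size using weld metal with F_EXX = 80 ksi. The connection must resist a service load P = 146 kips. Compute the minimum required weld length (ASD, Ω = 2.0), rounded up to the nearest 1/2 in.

L = 17.5 in

Throat t_e = 0.707 × 0.5 = 0.3535 in.
r_n/Ω = (0.6 × 80 × 0.3535) / 2.0 = 8.484 kip/in.
L_req = P / (r_n/Ω) = 146 / 8.484 = 17.21 in total.
Round up → use L = 17.5 in.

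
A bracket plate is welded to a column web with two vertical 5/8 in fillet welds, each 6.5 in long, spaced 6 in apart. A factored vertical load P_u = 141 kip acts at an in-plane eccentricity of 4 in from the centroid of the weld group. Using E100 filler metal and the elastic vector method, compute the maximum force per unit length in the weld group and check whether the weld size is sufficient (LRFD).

E100XX → F_EXX = 100 ksi.
Total weld length L_w = 13 in. Treat welds as unit-width lines.
Polar moment about centroid: J = 2[d³/12 + d(b/2)²] = 2[6.5³/12 + 6.5×3²] = 162.8 in³.
Direct shear f_v = P/L_w = 141 / 13 = 10.85 kip/in (vertical).
Torsion M = P·e = 141 × 4 = 564 kip·in.
Critical point at (x, y) = (3, 3.25) from centroid. f_tx = M·y/J = 11.26 kip/in; f_ty = M·x/J = 10.39 kip/in.
Resultant f_max = √[f_tx² + (f_v + f_ty)²] = √[11.26² + (10.85 + 10.39)²] = 24.04 kip/in.
Capacity per unit length: φr_n = 0.75 × 0.6 × 100 × (0.707 × 0.625) = 19.88 kip/in.
24.04 > 19.88 → NOT adequate.

f_max ≈ 24 kip/in; NOT adequate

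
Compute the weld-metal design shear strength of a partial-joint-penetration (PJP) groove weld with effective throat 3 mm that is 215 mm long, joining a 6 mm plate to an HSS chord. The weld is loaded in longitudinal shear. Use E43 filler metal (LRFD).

φR_n ≈ 125 kN

E43XX → F_EXX = 430 MPa.
Effective throat (given) t_e = 3 mm.
A_we = 3 × 215 = 645 mm².
F_nw = 0.6 F_EXX = 258 MPa.
φR_n = 0.75 × 258 × 645 × 10⁻³ = 124.8 kN.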